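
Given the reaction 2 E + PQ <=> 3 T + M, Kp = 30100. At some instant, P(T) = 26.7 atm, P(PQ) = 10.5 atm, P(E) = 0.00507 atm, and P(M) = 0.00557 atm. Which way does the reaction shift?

Qp = P(T)³·P(M) / (P(E)²·P(PQ)) = (26.7)³·(0.00557) / ((0.00507)²·(10.5)) = 3.93×10⁵
Qp = 3.93×10⁵ > Kp = 30100, so the reverse reaction proceeds.

toward reactants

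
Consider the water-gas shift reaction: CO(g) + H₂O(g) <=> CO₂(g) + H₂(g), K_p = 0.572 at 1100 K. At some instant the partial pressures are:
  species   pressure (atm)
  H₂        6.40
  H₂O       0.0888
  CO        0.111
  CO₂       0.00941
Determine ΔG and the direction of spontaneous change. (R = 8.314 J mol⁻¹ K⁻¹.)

ΔG = 21.7 kJ/mol; the forward reaction is non-spontaneous

Q_p = P(CO₂)·P(H₂) / (P(CO)·P(H₂O)) = (0.00941)·(6.40) / ((0.111)·(0.0888)) = 6.11
ΔG = RT ln(Q_p/K_p) = (8.314 J mol⁻¹ K⁻¹)(1100 K) × ln(6.11/0.572)
   = (9.145 kJ/mol)(2.369) = 21.7 kJ/mol
ΔG > 0, so the forward reaction is non-spontaneous (proceeds in reverse).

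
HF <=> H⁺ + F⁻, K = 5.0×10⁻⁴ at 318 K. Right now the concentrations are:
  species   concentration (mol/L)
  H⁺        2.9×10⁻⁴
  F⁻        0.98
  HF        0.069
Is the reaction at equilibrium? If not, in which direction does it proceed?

toward reactants

Q = [H⁺]·[F⁻] / [HF] = (2.9×10⁻⁴)·(0.98) / (0.069) = 0.0041
Q = 0.0041 > K = 5.0×10⁻⁴, so the reverse reaction proceeds.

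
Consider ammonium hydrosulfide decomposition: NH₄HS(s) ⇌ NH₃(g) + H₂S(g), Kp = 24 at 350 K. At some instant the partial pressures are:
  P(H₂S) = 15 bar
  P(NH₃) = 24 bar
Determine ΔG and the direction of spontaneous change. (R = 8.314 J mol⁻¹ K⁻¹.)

ΔG = 7.88 kJ/mol; the forward reaction is non-spontaneous

(NH₄HS is a pure solid — omitted from Qp.)
Qp = P(NH₃)·P(H₂S) = (24)·(15) = 360
ΔG = RT ln(Qp/Kp) = (8.314 J mol⁻¹ K⁻¹)(350 K) × ln(360/24)
   = (2.910 kJ/mol)(2.708) = 7.88 kJ/mol
ΔG > 0, so the forward reaction is non-spontaneous (proceeds in reverse).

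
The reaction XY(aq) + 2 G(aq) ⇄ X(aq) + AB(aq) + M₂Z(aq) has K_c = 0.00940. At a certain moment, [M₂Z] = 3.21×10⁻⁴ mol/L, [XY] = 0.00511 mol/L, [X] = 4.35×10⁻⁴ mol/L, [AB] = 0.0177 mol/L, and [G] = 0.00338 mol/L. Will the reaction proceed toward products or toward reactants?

in the reverse direction

Q_c = [X]·[AB]·[M₂Z] / ([XY]·[G]²) = (4.35×10⁻⁴)·(0.0177)·(3.21×10⁻⁴) / ((0.00511)·(0.00338)²) = 0.0423
Q_c = 0.0423 > K_c = 0.00940, so the reverse reaction proceeds.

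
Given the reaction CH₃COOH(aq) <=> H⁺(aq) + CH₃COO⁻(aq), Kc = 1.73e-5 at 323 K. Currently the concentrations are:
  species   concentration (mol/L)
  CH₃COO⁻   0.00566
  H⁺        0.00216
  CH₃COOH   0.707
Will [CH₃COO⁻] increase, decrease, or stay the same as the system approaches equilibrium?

stay the same

Qc = [H⁺]·[CH₃COO⁻] / [CH₃COOH] = (0.00216)·(0.00566) / (0.707) = 1.73e-5
Qc = 1.73e-5 = Kc; the system is at equilibrium.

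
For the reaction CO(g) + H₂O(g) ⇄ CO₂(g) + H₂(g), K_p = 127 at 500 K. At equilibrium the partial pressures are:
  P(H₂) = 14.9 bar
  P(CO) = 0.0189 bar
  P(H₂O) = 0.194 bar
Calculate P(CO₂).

P(CO₂) = 0.0313 bar

At equilibrium, K_p = P(CO₂)·P(H₂) / (P(CO)·P(H₂O)) = 127.
(P(CO₂))·(14.9) / ((0.0189)·(0.194)) = 127
P(CO₂) = 0.0313 bar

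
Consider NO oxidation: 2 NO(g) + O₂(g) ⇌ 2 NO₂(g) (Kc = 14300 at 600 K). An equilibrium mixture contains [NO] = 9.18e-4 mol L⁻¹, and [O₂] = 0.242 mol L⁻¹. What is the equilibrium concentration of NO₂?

[NO₂] = 0.0540 mol L⁻¹

At equilibrium, Kc = [NO₂]² / ([NO]²·[O₂]) = 14300.
([NO₂])² / ((9.18e-4)²·(0.242)) = 14300
[NO₂]² = 0.00292 ⇒ [NO₂] = 0.0540 mol L⁻¹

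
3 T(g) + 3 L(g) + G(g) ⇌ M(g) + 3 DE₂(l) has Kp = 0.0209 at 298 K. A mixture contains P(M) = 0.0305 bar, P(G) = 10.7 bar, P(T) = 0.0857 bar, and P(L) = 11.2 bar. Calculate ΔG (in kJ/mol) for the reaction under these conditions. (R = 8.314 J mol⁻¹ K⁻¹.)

ΔG = -4.63 kJ/mol

(DE₂ is a pure liquid — omitted from Qp.)
Qp = P(M) / (P(T)³·P(L)³·P(G)) = (0.0305) / ((0.0857)³·(11.2)³·(10.7)) = 0.00322
ΔG = RT ln(Qp/Kp) = (8.314 J mol⁻¹ K⁻¹)(298 K) × ln(0.00322/0.0209)
   = (2.478 kJ/mol)(-1.870) = -4.63 kJ/mol
ΔG < 0, so the forward reaction is spontaneous (proceeds forward).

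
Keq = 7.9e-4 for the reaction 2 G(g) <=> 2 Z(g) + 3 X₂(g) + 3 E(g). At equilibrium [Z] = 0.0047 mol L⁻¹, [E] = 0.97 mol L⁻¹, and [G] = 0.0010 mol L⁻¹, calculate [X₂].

At equilibrium, Keq = [Z]²·[X₂]³·[E]³ / [G]² = 7.9e-4.
(0.0047)²·([X₂])³·(0.97)³ / (0.0010)² = 7.9e-4
[X₂]³ = 3.92e-5 ⇒ [X₂] = 0.034 mol L⁻¹

[X₂] = 0.034 mol L⁻¹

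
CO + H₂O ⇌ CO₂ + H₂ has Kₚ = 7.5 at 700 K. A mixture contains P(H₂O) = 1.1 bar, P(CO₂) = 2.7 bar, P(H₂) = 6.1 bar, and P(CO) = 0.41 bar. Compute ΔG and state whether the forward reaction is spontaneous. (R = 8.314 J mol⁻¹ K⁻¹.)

Qₚ = P(CO₂)·P(H₂) / (P(CO)·P(H₂O)) = (2.7)·(6.1) / ((0.41)·(1.1)) = 36.5
ΔG = RT ln(Qₚ/Kₚ) = (8.314 J mol⁻¹ K⁻¹)(700 K) × ln(36.5/7.5)
   = (5.820 kJ/mol)(1.582) = 9.21 kJ/mol
ΔG > 0, so the forward reaction is non-spontaneous (proceeds in reverse).

ΔG = 9.21 kJ/mol; the forward reaction is non-spontaneous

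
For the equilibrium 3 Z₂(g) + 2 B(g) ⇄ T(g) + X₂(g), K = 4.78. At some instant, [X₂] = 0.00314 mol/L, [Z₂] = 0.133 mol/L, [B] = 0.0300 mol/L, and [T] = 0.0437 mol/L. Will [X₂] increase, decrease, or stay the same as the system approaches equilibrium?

Q = [T]·[X₂] / ([Z₂]³·[B]²) = (0.0437)·(0.00314) / ((0.133)³·(0.0300)²) = 64.8
Q = 64.8 > K = 4.78: net reverse reaction.
X₂ is a product, so it decreases.

decrease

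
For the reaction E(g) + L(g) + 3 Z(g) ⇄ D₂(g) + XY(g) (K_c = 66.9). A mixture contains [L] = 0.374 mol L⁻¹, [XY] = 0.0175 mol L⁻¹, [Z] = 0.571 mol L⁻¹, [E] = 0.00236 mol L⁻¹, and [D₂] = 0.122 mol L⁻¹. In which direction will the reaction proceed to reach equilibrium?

Q_c = [D₂]·[XY] / ([E]·[L]·[Z]³) = (0.122)·(0.0175) / ((0.00236)·(0.374)·(0.571)³) = 13.0
Q_c = 13.0 < K_c = 66.9, so the forward reaction proceeds.

forward (toward products)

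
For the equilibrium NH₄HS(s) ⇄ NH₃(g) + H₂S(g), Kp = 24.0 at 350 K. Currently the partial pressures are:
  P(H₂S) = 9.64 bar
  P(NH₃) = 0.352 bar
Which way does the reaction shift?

in the forward direction

(NH₄HS is a pure solid — omitted from Qp.)
Qp = P(NH₃)·P(H₂S) = (0.352)·(9.64) = 3.39
Qp = 3.39 < Kp = 24.0, so the forward reaction proceeds.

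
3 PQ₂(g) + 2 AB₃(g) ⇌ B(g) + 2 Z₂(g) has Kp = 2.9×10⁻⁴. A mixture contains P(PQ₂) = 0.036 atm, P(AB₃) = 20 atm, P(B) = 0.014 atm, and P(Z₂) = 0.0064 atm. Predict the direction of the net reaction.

forward (toward products)

Qp = P(B)·P(Z₂)² / (P(PQ₂)³·P(AB₃)²) = (0.014)·(0.0064)² / ((0.036)³·(20)²) = 3.1×10⁻⁵
Qp = 3.1×10⁻⁵ < Kp = 2.9×10⁻⁴, so the forward reaction proceeds.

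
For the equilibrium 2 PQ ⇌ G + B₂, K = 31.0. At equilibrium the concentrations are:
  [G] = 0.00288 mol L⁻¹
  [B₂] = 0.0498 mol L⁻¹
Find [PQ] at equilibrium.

[PQ] = 0.00215 mol L⁻¹

At equilibrium, K = [G]·[B₂] / [PQ]² = 31.0.
(0.00288)·(0.0498) / ([PQ])² = 31.0
[PQ]² = 4.63e-6 ⇒ [PQ] = 0.00215 mol L⁻¹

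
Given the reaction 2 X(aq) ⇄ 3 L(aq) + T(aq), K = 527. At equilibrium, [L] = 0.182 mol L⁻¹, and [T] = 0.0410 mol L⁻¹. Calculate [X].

[X] = 6.85×10⁻⁴ mol L⁻¹

At equilibrium, K = [L]³·[T] / [X]² = 527.
(0.182)³·(0.0410) / ([X])² = 527
[X]² = 4.69×10⁻⁷ ⇒ [X] = 6.85×10⁻⁴ mol L⁻¹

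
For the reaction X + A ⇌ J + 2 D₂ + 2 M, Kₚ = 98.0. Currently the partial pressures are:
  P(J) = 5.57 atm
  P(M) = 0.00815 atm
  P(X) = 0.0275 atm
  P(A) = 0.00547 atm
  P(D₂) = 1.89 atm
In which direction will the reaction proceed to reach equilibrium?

Qₚ = P(J)·P(D₂)²·P(M)² / (P(X)·P(A)) = (5.57)·(1.89)²·(0.00815)² / ((0.0275)·(0.00547)) = 8.79
Qₚ = 8.79 < Kₚ = 98.0, so the forward reaction proceeds.

toward products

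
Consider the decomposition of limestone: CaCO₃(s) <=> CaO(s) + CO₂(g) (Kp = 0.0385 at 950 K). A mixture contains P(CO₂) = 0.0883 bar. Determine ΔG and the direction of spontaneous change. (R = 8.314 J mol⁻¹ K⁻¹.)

ΔG = 6.56 kJ/mol; the forward reaction is non-spontaneous

(CaCO₃, CaO are pure solids — omitted from Qp.)
Qp = P(CO₂) = 0.0883
ΔG = RT ln(Qp/Kp) = (8.314 J mol⁻¹ K⁻¹)(950 K) × ln(0.0883/0.0385)
   = (7.898 kJ/mol)(0.8301) = 6.56 kJ/mol
ΔG > 0, so the forward reaction is non-spontaneous (proceeds in reverse).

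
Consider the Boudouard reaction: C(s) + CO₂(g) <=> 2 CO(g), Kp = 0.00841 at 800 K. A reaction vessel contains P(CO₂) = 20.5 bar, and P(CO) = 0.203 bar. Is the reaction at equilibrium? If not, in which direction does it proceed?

toward products

(C is a pure solid — omitted from Qp.)
Qp = P(CO)² / P(CO₂) = (0.203)² / (20.5) = 0.00201
Qp = 0.00201 < Kp = 0.00841, so the forward reaction proceeds.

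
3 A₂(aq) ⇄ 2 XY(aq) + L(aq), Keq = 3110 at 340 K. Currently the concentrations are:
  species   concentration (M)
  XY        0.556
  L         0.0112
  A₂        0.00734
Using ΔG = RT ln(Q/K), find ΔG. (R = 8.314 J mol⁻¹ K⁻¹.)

ΔG = 2.93 kJ/mol

Q = [XY]²·[L] / [A₂]³ = (0.556)²·(0.0112) / (0.00734)³ = 8760
ΔG = RT ln(Q/Keq) = (8.314 J mol⁻¹ K⁻¹)(340 K) × ln(8760/3110)
   = (2.827 kJ/mol)(1.036) = 2.93 kJ/mol
ΔG > 0, so the forward reaction is non-spontaneous (proceeds in reverse).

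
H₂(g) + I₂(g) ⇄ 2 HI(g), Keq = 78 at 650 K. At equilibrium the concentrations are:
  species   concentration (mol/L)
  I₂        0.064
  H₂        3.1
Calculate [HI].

[HI] = 3.9 mol/L

At equilibrium, Keq = [HI]² / ([H₂]·[I₂]) = 78.
([HI])² / ((3.1)·(0.064)) = 78
[HI]² = 15.5 ⇒ [HI] = 3.9 mol/L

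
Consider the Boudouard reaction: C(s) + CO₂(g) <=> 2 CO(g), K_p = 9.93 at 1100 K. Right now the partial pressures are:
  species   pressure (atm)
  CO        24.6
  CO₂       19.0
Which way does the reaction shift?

toward reactants

(C is a pure solid — omitted from Q_p.)
Q_p = P(CO)² / P(CO₂) = (24.6)² / (19.0) = 31.9
Q_p = 31.9 > K_p = 9.93, so the reverse reaction proceeds.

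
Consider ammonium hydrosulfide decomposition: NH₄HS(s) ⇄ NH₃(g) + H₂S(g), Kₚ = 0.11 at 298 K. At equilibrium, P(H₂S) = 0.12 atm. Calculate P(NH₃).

P(NH₃) = 0.92 atm

(NH₄HS is a pure solid — omitted from Kₚ.)
At equilibrium, Kₚ = P(NH₃)·P(H₂S) = 0.11.
(P(NH₃))·(0.12) = 0.11
P(NH₃) = 0.917 = 0.92 atm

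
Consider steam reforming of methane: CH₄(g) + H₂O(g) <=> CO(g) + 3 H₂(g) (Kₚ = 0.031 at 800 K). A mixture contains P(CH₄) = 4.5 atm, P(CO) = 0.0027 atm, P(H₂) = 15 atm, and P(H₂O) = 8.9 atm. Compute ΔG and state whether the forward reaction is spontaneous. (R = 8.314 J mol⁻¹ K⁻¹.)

ΔG = 13.3 kJ/mol; the forward reaction is non-spontaneous

Qₚ = P(CO)·P(H₂)³ / (P(CH₄)·P(H₂O)) = (0.0027)·(15)³ / ((4.5)·(8.9)) = 0.228
ΔG = RT ln(Qₚ/Kₚ) = (8.314 J mol⁻¹ K⁻¹)(800 K) × ln(0.228/0.031)
   = (6.651 kJ/mol)(1.995) = 13.3 kJ/mol
ΔG > 0, so the forward reaction is non-spontaneous (proceeds in reverse).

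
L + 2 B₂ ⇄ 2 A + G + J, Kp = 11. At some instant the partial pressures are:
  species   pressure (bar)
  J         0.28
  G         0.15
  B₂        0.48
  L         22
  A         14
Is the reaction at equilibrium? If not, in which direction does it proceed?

in the forward direction

Qp = P(A)²·P(G)·P(J) / (P(L)·P(B₂)²) = (14)²·(0.15)·(0.28) / ((22)·(0.48)²) = 1.6
Qp = 1.6 < Kp = 11, so the forward reaction proceeds.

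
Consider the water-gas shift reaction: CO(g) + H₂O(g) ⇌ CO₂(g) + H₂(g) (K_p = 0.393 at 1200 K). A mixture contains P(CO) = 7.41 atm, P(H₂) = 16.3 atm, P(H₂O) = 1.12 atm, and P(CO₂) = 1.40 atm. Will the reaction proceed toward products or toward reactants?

toward reactants

Q_p = P(CO₂)·P(H₂) / (P(CO)·P(H₂O)) = (1.40)·(16.3) / ((7.41)·(1.12)) = 2.75
Q_p = 2.75 > K_p = 0.393, so the reverse reaction proceeds.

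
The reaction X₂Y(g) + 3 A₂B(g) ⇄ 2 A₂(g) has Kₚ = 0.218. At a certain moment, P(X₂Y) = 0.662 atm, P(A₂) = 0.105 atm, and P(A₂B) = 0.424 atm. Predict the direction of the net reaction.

no net change (already at equilibrium)

Qₚ = P(A₂)² / (P(X₂Y)·P(A₂B)³) = (0.105)² / ((0.662)·(0.424)³) = 0.218
Qₚ = 0.218 = Kₚ, so the system is already at equilibrium.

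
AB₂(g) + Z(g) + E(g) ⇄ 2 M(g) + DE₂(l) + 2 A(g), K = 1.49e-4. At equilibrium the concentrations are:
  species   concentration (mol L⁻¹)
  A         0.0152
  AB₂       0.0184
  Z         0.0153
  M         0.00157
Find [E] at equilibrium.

[E] = 0.0136 mol L⁻¹

(DE₂ is a pure liquid — omitted from K.)
At equilibrium, K = [M]²·[A]² / ([AB₂]·[Z]·[E]) = 1.49e-4.
(0.00157)²·(0.0152)² / ((0.0184)·(0.0153)·([E])) = 1.49e-4
[E] = 0.0136 mol L⁻¹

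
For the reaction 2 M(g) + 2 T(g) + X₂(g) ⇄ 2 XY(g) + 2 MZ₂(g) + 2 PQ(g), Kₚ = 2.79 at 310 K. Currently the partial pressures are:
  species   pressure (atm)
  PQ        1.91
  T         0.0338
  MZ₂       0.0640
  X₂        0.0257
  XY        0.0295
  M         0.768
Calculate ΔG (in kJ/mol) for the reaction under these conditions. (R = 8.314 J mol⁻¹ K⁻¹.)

ΔG = -3.38 kJ/mol

Qₚ = P(XY)²·P(MZ₂)²·P(PQ)² / (P(M)²·P(T)²·P(X₂)) = (0.0295)²·(0.0640)²·(1.91)² / ((0.768)²·(0.0338)²·(0.0257)) = 0.751
ΔG = RT ln(Qₚ/Kₚ) = (8.314 J mol⁻¹ K⁻¹)(310 K) × ln(0.751/2.79)
   = (2.577 kJ/mol)(-1.312) = -3.38 kJ/mol
ΔG < 0, so the forward reaction is spontaneous (proceeds forward).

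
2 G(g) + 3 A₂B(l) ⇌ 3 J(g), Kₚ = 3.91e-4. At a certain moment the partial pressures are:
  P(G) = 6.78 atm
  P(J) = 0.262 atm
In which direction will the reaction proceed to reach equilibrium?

(A₂B is a pure liquid — omitted from Qₚ.)
Qₚ = P(J)³ / P(G)² = (0.262)³ / (6.78)² = 3.91e-4
Qₚ = 3.91e-4 = Kₚ, so the system is already at equilibrium.

at equilibrium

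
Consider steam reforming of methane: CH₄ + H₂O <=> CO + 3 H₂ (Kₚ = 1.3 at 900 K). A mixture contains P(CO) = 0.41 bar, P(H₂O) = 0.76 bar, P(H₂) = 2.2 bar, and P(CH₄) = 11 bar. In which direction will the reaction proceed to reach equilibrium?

Qₚ = P(CO)·P(H₂)³ / (P(CH₄)·P(H₂O)) = (0.41)·(2.2)³ / ((11)·(0.76)) = 0.52
Qₚ = 0.52 < Kₚ = 1.3, so the forward reaction proceeds.

toward products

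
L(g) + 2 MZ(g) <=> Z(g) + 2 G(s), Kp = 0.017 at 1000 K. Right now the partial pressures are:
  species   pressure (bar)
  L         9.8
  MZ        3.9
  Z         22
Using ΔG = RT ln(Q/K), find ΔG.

(G is a pure solid — omitted from Qp.)
Qp = P(Z) / (P(L)·P(MZ)²) = (22) / ((9.8)·(3.9)²) = 0.148
ΔG = RT ln(Qp/Kp) = (8.314 J mol⁻¹ K⁻¹)(1000 K) × ln(0.148/0.017)
   = (8.314 kJ/mol)(2.164) = 18.0 kJ/mol
ΔG > 0, so the forward reaction is non-spontaneous (proceeds in reverse).

ΔG = 18.0 kJ/mol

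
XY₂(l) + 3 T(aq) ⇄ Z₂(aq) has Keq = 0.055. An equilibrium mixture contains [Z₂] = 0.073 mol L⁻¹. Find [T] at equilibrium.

[T] = 1.1 mol L⁻¹

(XY₂ is a pure liquid — omitted from Keq.)
At equilibrium, Keq = [Z₂] / [T]³ = 0.055.
(0.073) / ([T])³ = 0.055
[T]³ = 1.33 ⇒ [T] = 1.1 mol L⁻¹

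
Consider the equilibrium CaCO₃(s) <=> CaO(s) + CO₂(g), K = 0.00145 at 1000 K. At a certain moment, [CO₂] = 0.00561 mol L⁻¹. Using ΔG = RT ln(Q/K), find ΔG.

ΔG = 11.2 kJ/mol

(CaCO₃, CaO are pure solids — omitted from Q.)
Q = [CO₂] = 0.00561
ΔG = RT ln(Q/K) = (8.314 J mol⁻¹ K⁻¹)(1000 K) × ln(0.00561/0.00145)
   = (8.314 kJ/mol)(1.353) = 11.2 kJ/mol
ΔG > 0, so the forward reaction is non-spontaneous (proceeds in reverse).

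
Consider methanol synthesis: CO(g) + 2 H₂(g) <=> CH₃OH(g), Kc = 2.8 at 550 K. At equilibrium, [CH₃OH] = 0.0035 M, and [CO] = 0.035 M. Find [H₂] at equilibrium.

At equilibrium, Kc = [CH₃OH] / ([CO]·[H₂]²) = 2.8.
(0.0035) / ((0.035)·([H₂])²) = 2.8
[H₂]² = 0.0357 ⇒ [H₂] = 0.19 M

[H₂] = 0.19 M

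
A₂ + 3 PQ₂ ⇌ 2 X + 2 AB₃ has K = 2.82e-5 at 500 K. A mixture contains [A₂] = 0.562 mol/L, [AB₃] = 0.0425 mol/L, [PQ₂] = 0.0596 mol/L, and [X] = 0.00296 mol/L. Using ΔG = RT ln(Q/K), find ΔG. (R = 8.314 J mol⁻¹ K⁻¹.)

Q = [X]²·[AB₃]² / ([A₂]·[PQ₂]³) = (0.00296)²·(0.0425)² / ((0.562)·(0.0596)³) = 1.33e-4
ΔG = RT ln(Q/K) = (8.314 J mol⁻¹ K⁻¹)(500 K) × ln(1.33e-4/2.82e-5)
   = (4.157 kJ/mol)(1.551) = 6.45 kJ/mol
ΔG > 0, so the forward reaction is non-spontaneous (proceeds in reverse).

ΔG = 6.45 kJ/mol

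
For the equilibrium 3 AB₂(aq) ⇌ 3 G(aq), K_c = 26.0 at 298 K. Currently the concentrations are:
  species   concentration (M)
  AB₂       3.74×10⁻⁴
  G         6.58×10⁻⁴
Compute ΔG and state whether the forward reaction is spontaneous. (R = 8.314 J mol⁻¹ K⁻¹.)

Q_c = [G]³ / [AB₂]³ = (6.58×10⁻⁴)³ / (3.74×10⁻⁴)³ = 5.45
ΔG = RT ln(Q_c/K_c) = (8.314 J mol⁻¹ K⁻¹)(298 K) × ln(5.45/26.0)
   = (2.478 kJ/mol)(-1.562) = -3.87 kJ/mol
ΔG < 0, so the forward reaction is spontaneous (proceeds forward).

ΔG = -3.87 kJ/mol; the forward reaction is spontaneous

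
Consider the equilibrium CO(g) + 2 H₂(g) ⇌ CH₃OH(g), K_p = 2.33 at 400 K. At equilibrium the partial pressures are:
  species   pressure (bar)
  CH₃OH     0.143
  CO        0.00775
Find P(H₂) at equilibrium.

P(H₂) = 2.81 bar

At equilibrium, K_p = P(CH₃OH) / (P(CO)·P(H₂)²) = 2.33.
(0.143) / ((0.00775)·(P(H₂))²) = 2.33
P(H₂)² = 7.92 ⇒ P(H₂) = 2.81 bar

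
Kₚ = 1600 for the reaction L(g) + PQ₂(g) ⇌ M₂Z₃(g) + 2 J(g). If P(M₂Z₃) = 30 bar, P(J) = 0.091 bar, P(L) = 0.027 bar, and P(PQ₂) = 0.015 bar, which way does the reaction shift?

to the right

Qₚ = P(M₂Z₃)·P(J)² / (P(L)·P(PQ₂)) = (30)·(0.091)² / ((0.027)·(0.015)) = 610
Qₚ = 610 < Kₚ = 1600, so the forward reaction proceeds.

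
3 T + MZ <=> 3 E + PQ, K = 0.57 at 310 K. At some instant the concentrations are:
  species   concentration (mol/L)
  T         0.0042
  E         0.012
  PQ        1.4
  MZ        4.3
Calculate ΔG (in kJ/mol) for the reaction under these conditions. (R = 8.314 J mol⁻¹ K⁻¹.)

Q = [E]³·[PQ] / ([T]³·[MZ]) = (0.012)³·(1.4) / ((0.0042)³·(4.3)) = 7.59
ΔG = RT ln(Q/K) = (8.314 J mol⁻¹ K⁻¹)(310 K) × ln(7.59/0.57)
   = (2.577 kJ/mol)(2.589) = 6.67 kJ/mol
ΔG > 0, so the forward reaction is non-spontaneous (proceeds in reverse).

ΔG = 6.67 kJ/mol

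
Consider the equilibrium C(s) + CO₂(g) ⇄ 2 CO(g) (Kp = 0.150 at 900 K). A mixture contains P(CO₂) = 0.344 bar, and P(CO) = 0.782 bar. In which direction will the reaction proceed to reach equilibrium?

(C is a pure solid — omitted from Qp.)
Qp = P(CO)² / P(CO₂) = (0.782)² / (0.344) = 1.78
Qp = 1.78 > Kp = 0.150, so the reverse reaction proceeds.

reverse (toward reactants)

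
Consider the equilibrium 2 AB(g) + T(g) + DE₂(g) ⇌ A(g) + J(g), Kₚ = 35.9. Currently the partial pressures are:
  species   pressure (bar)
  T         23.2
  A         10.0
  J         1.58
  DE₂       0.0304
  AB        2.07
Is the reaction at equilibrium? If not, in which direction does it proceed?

toward products

Qₚ = P(A)·P(J) / (P(AB)²·P(T)·P(DE₂)) = (10.0)·(1.58) / ((2.07)²·(23.2)·(0.0304)) = 5.23
Qₚ = 5.23 < Kₚ = 35.9, so the forward reaction proceeds.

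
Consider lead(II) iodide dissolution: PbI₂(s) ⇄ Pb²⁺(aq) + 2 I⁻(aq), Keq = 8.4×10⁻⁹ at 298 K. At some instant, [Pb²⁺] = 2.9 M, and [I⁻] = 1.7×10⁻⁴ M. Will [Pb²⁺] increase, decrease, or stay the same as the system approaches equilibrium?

decrease

(PbI₂ is a pure solid — omitted from Q.)
Q = [Pb²⁺]·[I⁻]² = (2.9)·(1.7×10⁻⁴)² = 8.4×10⁻⁸
Q = 8.4×10⁻⁸ > Keq = 8.4×10⁻⁹: net reverse reaction.
Pb²⁺ is a product, so it decreases.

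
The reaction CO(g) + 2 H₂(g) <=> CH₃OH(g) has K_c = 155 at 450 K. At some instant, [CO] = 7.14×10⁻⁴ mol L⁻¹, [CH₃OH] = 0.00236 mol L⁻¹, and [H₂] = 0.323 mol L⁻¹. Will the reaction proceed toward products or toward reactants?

Q_c = [CH₃OH] / ([CO]·[H₂]²) = (0.00236) / ((7.14×10⁻⁴)·(0.323)²) = 31.7
Q_c = 31.7 < K_c = 155, so the forward reaction proceeds.

to the right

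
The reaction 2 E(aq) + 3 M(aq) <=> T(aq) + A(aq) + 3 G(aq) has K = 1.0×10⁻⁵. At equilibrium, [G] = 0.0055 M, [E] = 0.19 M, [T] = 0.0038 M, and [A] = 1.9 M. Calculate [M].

At equilibrium, K = [T]·[A]·[G]³ / ([E]²·[M]³) = 1.0×10⁻⁵.
(0.0038)·(1.9)·(0.0055)³ / ((0.19)²·([M])³) = 1.0×10⁻⁵
[M]³ = 0.00333 ⇒ [M] = 0.15 M

[M] = 0.15 M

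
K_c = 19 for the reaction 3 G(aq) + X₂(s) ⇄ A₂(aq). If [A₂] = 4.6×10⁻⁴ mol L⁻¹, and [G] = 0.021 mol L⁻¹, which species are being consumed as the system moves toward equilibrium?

A₂ (products)

(X₂ is a pure solid — omitted from Q_c.)
Q_c = [A₂] / [G]³ = (4.6×10⁻⁴) / (0.021)³ = 50
Q_c = 50 > K_c = 19: net reverse reaction.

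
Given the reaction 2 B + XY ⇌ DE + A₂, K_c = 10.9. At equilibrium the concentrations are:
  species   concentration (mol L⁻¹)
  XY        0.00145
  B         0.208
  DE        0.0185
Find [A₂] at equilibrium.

[A₂] = 0.0370 mol L⁻¹

At equilibrium, K_c = [DE]·[A₂] / ([B]²·[XY]) = 10.9.
(0.0185)·([A₂]) / ((0.208)²·(0.00145)) = 10.9
[A₂] = 0.0370 mol L⁻¹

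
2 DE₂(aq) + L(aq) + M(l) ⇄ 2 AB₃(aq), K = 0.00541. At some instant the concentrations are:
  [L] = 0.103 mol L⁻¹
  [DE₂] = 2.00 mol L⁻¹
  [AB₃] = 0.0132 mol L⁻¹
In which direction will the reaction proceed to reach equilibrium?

(M is a pure liquid — omitted from Q.)
Q = [AB₃]² / ([DE₂]²·[L]) = (0.0132)² / ((2.00)²·(0.103)) = 4.23e-4
Q = 4.23e-4 < K = 0.00541, so the forward reaction proceeds.

forward (toward products)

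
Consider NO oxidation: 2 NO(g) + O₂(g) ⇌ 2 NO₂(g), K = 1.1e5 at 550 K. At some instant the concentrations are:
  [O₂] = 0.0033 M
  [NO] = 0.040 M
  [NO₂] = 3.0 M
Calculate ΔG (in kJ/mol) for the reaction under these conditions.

Q = [NO₂]² / ([NO]²·[O₂]) = (3.0)² / ((0.040)²·(0.0033)) = 1.70e6
ΔG = RT ln(Q/K) = (8.314 J mol⁻¹ K⁻¹)(550 K) × ln(1.70e6/1.1e5)
   = (4.573 kJ/mol)(2.738) = 12.5 kJ/mol
ΔG > 0, so the forward reaction is non-spontaneous (proceeds in reverse).

ΔG = 12.5 kJ/mol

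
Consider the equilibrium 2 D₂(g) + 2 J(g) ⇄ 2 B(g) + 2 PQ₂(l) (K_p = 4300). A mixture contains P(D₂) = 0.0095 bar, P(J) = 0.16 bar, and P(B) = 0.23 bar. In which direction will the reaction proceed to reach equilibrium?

reverse (toward reactants)

(PQ₂ is a pure liquid — omitted from Q_p.)
Q_p = P(B)² / (P(D₂)²·P(J)²) = (0.23)² / ((0.0095)²·(0.16)²) = 23000
Q_p = 23000 > K_p = 4300, so the reverse reaction proceeds.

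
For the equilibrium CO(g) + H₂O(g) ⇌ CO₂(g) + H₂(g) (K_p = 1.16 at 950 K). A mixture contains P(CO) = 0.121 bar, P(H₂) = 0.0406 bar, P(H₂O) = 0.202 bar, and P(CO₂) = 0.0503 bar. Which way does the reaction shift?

Q_p = P(CO₂)·P(H₂) / (P(CO)·P(H₂O)) = (0.0503)·(0.0406) / ((0.121)·(0.202)) = 0.0836
Q_p = 0.0836 < K_p = 1.16, so the forward reaction proceeds.

in the forward direction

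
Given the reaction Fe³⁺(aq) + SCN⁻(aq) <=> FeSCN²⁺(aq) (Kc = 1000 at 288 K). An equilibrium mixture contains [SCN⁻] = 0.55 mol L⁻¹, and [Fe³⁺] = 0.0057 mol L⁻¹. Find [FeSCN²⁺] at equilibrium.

[FeSCN²⁺] = 3.1 mol L⁻¹

At equilibrium, Kc = [FeSCN²⁺] / ([Fe³⁺]·[SCN⁻]) = 1000.
([FeSCN²⁺]) / ((0.0057)·(0.55)) = 1000
[FeSCN²⁺] = 3.14 = 3.1 mol L⁻¹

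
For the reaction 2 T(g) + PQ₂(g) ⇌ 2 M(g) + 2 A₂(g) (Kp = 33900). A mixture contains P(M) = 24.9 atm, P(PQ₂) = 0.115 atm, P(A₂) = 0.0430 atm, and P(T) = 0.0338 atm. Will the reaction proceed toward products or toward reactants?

toward products

Qp = P(M)²·P(A₂)² / (P(T)²·P(PQ₂)) = (24.9)²·(0.0430)² / ((0.0338)²·(0.115)) = 8730
Qp = 8730 < Kp = 33900, so the forward reaction proceeds.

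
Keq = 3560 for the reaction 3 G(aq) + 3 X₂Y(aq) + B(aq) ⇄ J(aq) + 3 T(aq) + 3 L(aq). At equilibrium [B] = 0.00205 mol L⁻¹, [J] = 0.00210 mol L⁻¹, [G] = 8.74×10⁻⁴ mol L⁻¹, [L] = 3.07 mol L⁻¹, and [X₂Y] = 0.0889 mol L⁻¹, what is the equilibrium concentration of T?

[T] = 3.83×10⁻⁴ mol L⁻¹

At equilibrium, Keq = [J]·[T]³·[L]³ / ([G]³·[X₂Y]³·[B]) = 3560.
(0.00210)·([T])³·(3.07)³ / ((8.74×10⁻⁴)³·(0.0889)³·(0.00205)) = 3560
[T]³ = 5.63×10⁻¹¹ ⇒ [T] = 3.83×10⁻⁴ mol L⁻¹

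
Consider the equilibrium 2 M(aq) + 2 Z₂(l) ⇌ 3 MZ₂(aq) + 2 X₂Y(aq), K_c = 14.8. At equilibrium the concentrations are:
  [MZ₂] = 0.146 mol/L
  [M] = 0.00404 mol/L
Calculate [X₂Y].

[X₂Y] = 0.279 mol/L

(Z₂ is a pure liquid — omitted from K_c.)
At equilibrium, K_c = [MZ₂]³·[X₂Y]² / [M]² = 14.8.
(0.146)³·([X₂Y])² / (0.00404)² = 14.8
[X₂Y]² = 0.0776 ⇒ [X₂Y] = 0.279 mol/L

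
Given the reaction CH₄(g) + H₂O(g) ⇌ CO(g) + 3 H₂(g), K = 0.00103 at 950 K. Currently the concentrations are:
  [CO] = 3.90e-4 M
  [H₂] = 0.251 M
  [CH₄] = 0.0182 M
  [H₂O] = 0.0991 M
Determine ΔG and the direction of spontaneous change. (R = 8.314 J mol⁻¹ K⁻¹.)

Q = [CO]·[H₂]³ / ([CH₄]·[H₂O]) = (3.90e-4)·(0.251)³ / ((0.0182)·(0.0991)) = 0.00342
ΔG = RT ln(Q/K) = (8.314 J mol⁻¹ K⁻¹)(950 K) × ln(0.00342/0.00103)
   = (7.898 kJ/mol)(1.200) = 9.48 kJ/mol
ΔG > 0, so the forward reaction is non-spontaneous (proceeds in reverse).

ΔG = 9.48 kJ/mol; the forward reaction is non-spontaneous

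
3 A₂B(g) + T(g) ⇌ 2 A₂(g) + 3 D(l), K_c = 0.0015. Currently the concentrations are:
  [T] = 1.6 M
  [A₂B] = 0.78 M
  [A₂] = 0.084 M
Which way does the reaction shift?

to the left

(D is a pure liquid — omitted from Q_c.)
Q_c = [A₂]² / ([A₂B]³·[T]) = (0.084)² / ((0.78)³·(1.6)) = 0.0093
Q_c = 0.0093 > K_c = 0.0015, so the reverse reaction proceeds.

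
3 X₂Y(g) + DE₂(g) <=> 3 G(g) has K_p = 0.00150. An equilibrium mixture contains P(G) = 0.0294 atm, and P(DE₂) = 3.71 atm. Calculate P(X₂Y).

At equilibrium, K_p = P(G)³ / (P(X₂Y)³·P(DE₂)) = 0.00150.
(0.0294)³ / ((P(X₂Y))³·(3.71)) = 0.00150
P(X₂Y)³ = 0.00457 ⇒ P(X₂Y) = 0.166 atm

P(X₂Y) = 0.166 atm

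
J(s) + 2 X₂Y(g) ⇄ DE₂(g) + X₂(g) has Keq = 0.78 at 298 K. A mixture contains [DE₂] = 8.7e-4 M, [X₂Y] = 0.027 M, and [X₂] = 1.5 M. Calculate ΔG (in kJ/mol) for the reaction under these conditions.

(J is a pure solid — omitted from Q.)
Q = [DE₂]·[X₂] / [X₂Y]² = (8.7e-4)·(1.5) / (0.027)² = 1.79
ΔG = RT ln(Q/Keq) = (8.314 J mol⁻¹ K⁻¹)(298 K) × ln(1.79/0.78)
   = (2.478 kJ/mol)(0.8307) = 2.06 kJ/mol
ΔG > 0, so the forward reaction is non-spontaneous (proceeds in reverse).

ΔG = 2.06 kJ/mol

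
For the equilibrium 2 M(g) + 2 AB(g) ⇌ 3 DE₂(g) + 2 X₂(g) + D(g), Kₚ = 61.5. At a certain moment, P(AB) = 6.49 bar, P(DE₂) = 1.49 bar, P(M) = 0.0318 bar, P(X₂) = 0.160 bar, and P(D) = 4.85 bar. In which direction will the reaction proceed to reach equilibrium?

to the right

Qₚ = P(DE₂)³·P(X₂)²·P(D) / (P(M)²·P(AB)²) = (1.49)³·(0.160)²·(4.85) / ((0.0318)²·(6.49)²) = 9.64
Qₚ = 9.64 < Kₚ = 61.5, so the forward reaction proceeds.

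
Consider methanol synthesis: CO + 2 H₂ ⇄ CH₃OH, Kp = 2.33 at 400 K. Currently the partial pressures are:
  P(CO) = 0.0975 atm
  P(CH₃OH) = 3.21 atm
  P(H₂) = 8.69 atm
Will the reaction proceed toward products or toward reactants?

Qp = P(CH₃OH) / (P(CO)·P(H₂)²) = (3.21) / ((0.0975)·(8.69)²) = 0.436
Qp = 0.436 < Kp = 2.33, so the forward reaction proceeds.

forward (toward products)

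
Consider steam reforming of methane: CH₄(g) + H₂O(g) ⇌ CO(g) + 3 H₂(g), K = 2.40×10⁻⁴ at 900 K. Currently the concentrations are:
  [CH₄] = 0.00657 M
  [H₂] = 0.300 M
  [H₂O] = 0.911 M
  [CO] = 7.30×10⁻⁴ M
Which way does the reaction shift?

Q = [CO]·[H₂]³ / ([CH₄]·[H₂O]) = (7.30×10⁻⁴)·(0.300)³ / ((0.00657)·(0.911)) = 0.00329
Q = 0.00329 > K = 2.40×10⁻⁴, so the reverse reaction proceeds.

toward reactants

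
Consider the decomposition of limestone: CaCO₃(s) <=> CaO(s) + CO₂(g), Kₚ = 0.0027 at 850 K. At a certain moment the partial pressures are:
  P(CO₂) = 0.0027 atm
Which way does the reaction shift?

at equilibrium

(CaCO₃, CaO are pure solids — omitted from Qₚ.)
Qₚ = P(CO₂) = 0.0027
Qₚ = 0.0027 = Kₚ, so the system is already at equilibrium.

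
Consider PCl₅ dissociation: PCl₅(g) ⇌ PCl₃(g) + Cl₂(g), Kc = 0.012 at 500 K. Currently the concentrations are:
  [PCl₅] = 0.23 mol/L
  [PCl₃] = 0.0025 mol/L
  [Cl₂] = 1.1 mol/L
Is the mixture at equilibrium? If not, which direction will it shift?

Qc = [PCl₃]·[Cl₂] / [PCl₅] = (0.0025)·(1.1) / (0.23) = 0.012
Qc = 0.012 = Kc; the system is at equilibrium.

yes, at equilibrium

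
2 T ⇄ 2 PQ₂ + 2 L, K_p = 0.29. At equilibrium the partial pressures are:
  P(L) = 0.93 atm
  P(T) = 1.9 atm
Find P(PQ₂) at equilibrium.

P(PQ₂) = 1.1 atm

At equilibrium, K_p = P(PQ₂)²·P(L)² / P(T)² = 0.29.
(P(PQ₂))²·(0.93)² / (1.9)² = 0.29
P(PQ₂)² = 1.21 ⇒ P(PQ₂) = 1.1 atm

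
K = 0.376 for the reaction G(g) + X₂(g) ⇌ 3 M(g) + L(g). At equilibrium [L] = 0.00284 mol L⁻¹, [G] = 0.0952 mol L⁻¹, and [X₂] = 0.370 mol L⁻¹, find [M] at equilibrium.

[M] = 1.67 mol L⁻¹

At equilibrium, K = [M]³·[L] / ([G]·[X₂]) = 0.376.
([M])³·(0.00284) / ((0.0952)·(0.370)) = 0.376
[M]³ = 4.66 ⇒ [M] = 1.67 mol L⁻¹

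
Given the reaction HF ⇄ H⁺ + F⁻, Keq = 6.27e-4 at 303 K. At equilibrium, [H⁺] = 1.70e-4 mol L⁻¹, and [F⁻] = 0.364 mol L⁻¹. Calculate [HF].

At equilibrium, Keq = [H⁺]·[F⁻] / [HF] = 6.27e-4.
(1.70e-4)·(0.364) / ([HF]) = 6.27e-4
[HF] = 0.0987 mol L⁻¹

[HF] = 0.0987 mol L⁻¹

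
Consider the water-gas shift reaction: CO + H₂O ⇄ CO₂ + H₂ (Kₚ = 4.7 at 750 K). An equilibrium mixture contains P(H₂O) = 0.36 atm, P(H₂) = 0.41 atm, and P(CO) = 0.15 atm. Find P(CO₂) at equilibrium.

At equilibrium, Kₚ = P(CO₂)·P(H₂) / (P(CO)·P(H₂O)) = 4.7.
(P(CO₂))·(0.41) / ((0.15)·(0.36)) = 4.7
P(CO₂) = 0.619 = 0.62 atm

P(CO₂) = 0.62 atm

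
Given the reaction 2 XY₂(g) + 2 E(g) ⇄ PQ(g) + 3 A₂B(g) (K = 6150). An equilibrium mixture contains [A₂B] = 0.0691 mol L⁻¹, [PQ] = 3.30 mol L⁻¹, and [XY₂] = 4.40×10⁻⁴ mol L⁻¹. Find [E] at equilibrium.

[E] = 0.956 mol L⁻¹

At equilibrium, K = [PQ]·[A₂B]³ / ([XY₂]²·[E]²) = 6150.
(3.30)·(0.0691)³ / ((4.40×10⁻⁴)²·([E])²) = 6150
[E]² = 0.914 ⇒ [E] = 0.956 mol L⁻¹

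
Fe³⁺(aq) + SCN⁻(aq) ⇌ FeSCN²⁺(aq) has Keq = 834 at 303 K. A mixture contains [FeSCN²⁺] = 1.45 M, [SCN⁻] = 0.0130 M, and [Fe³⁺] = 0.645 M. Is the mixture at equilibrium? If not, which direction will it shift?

no; Q < K, reaction proceeds forward

Q = [FeSCN²⁺] / ([Fe³⁺]·[SCN⁻]) = (1.45) / ((0.645)·(0.0130)) = 173
Q = 173 < Keq = 834: net forward reaction.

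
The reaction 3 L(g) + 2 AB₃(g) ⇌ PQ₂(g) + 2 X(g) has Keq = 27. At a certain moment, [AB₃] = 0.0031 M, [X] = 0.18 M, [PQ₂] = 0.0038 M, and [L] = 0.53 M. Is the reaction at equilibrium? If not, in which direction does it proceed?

Q = [PQ₂]·[X]² / ([L]³·[AB₃]²) = (0.0038)·(0.18)² / ((0.53)³·(0.0031)²) = 86
Q = 86 > Keq = 27, so the reverse reaction proceeds.

to the left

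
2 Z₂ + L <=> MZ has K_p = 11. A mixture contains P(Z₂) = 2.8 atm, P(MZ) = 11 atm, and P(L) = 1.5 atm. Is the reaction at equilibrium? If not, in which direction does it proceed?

Q_p = P(MZ) / (P(Z₂)²·P(L)) = (11) / ((2.8)²·(1.5)) = 0.94
Q_p = 0.94 < K_p = 11, so the forward reaction proceeds.

to the right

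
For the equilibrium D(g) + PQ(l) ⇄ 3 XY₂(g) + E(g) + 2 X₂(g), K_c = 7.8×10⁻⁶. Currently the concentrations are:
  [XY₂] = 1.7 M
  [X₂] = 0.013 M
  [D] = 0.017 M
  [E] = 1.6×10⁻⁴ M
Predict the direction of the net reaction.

(PQ is a pure liquid — omitted from Q_c.)
Q_c = [XY₂]³·[E]·[X₂]² / [D] = (1.7)³·(1.6×10⁻⁴)·(0.013)² / (0.017) = 7.8×10⁻⁶
Q_c = 7.8×10⁻⁶ = K_c, so the system is already at equilibrium.

no net change (already at equilibrium)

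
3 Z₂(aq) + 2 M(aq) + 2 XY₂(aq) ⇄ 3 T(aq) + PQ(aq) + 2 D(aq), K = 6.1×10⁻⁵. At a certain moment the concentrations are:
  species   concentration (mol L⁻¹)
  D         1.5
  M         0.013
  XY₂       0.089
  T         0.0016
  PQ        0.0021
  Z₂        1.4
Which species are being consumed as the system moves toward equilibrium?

Z₂, M, XY₂ (reactants)

Q = [T]³·[PQ]·[D]² / ([Z₂]³·[M]²·[XY₂]²) = (0.0016)³·(0.0021)·(1.5)² / ((1.4)³·(0.013)²·(0.089)²) = 5.3×10⁻⁶
Q = 5.3×10⁻⁶ < K = 6.1×10⁻⁵: net forward reaction.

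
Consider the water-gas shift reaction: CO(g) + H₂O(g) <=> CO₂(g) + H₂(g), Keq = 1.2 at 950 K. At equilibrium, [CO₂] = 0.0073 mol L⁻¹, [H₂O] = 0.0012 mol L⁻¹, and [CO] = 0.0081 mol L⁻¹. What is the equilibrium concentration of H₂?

At equilibrium, Keq = [CO₂]·[H₂] / ([CO]·[H₂O]) = 1.2.
(0.0073)·([H₂]) / ((0.0081)·(0.0012)) = 1.2
[H₂] = 0.00160 = 0.0016 mol L⁻¹

[H₂] = 0.0016 mol L⁻¹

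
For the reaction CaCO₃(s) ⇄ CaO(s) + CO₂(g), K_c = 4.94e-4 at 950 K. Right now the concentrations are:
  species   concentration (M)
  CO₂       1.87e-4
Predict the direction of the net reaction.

(CaCO₃, CaO are pure solids — omitted from Q_c.)
Q_c = [CO₂] = 1.87e-4
Q_c = 1.87e-4 < K_c = 4.94e-4, so the forward reaction proceeds.

to the right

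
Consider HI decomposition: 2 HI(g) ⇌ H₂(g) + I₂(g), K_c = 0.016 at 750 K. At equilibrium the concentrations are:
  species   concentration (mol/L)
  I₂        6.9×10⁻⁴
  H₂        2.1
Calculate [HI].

[HI] = 0.30 mol/L

At equilibrium, K_c = [H₂]·[I₂] / [HI]² = 0.016.
(2.1)·(6.9×10⁻⁴) / ([HI])² = 0.016
[HI]² = 0.0906 ⇒ [HI] = 0.30 mol/L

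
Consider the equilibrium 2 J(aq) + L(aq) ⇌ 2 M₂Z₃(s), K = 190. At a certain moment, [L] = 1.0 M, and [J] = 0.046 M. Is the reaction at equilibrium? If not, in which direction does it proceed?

(M₂Z₃ is a pure solid — omitted from Q.)
Q = 1 / ([J]²·[L]) = 1 / ((0.046)²·(1.0)) = 470
Q = 470 > K = 190, so the reverse reaction proceeds.

in the reverse direction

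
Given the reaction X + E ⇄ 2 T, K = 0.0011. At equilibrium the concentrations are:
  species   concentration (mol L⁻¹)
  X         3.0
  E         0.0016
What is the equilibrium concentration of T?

[T] = 0.0023 mol L⁻¹

At equilibrium, K = [T]² / ([X]·[E]) = 0.0011.
([T])² / ((3.0)·(0.0016)) = 0.0011
[T]² = 5.28×10⁻⁶ ⇒ [T] = 0.0023 mol L⁻¹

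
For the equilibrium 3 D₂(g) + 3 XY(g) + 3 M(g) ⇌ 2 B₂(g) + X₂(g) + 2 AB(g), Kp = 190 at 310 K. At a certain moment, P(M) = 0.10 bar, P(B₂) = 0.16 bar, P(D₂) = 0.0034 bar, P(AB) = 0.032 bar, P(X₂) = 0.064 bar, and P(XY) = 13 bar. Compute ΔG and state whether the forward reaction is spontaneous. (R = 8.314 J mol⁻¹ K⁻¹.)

Qp = P(B₂)²·P(X₂)·P(AB)² / (P(D₂)³·P(XY)³·P(M)³) = (0.16)²·(0.064)·(0.032)² / ((0.0034)³·(13)³·(0.10)³) = 19.4
ΔG = RT ln(Qp/Kp) = (8.314 J mol⁻¹ K⁻¹)(310 K) × ln(19.4/190)
   = (2.577 kJ/mol)(-2.282) = -5.88 kJ/mol
ΔG < 0, so the forward reaction is spontaneous (proceeds forward).

ΔG = -5.88 kJ/mol; the forward reaction is spontaneous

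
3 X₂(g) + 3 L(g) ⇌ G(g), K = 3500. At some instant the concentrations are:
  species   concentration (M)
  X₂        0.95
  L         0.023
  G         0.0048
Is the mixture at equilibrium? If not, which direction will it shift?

Q = [G] / ([X₂]³·[L]³) = (0.0048) / ((0.95)³·(0.023)³) = 460
Q = 460 < K = 3500: net forward reaction.

no; Q < K, reaction proceeds forward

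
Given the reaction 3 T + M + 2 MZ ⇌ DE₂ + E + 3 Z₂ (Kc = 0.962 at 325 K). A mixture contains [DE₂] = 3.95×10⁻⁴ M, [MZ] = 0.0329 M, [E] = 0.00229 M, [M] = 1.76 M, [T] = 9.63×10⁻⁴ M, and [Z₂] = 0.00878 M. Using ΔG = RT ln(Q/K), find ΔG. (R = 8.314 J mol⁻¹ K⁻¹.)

Qc = [DE₂]·[E]·[Z₂]³ / ([T]³·[M]·[MZ]²) = (3.95×10⁻⁴)·(0.00229)·(0.00878)³ / ((9.63×10⁻⁴)³·(1.76)·(0.0329)²) = 0.360
ΔG = RT ln(Qc/Kc) = (8.314 J mol⁻¹ K⁻¹)(325 K) × ln(0.360/0.962)
   = (2.702 kJ/mol)(-0.9829) = -2.66 kJ/mol
ΔG < 0, so the forward reaction is spontaneous (proceeds forward).

ΔG = -2.66 kJ/mol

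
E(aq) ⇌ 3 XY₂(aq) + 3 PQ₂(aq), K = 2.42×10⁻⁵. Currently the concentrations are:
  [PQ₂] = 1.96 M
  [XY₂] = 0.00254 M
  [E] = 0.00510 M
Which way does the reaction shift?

Q = [XY₂]³·[PQ₂]³ / [E] = (0.00254)³·(1.96)³ / (0.00510) = 2.42×10⁻⁵
Q = 2.42×10⁻⁵ = K, so the system is already at equilibrium.

neither direction; the system is at equilibrium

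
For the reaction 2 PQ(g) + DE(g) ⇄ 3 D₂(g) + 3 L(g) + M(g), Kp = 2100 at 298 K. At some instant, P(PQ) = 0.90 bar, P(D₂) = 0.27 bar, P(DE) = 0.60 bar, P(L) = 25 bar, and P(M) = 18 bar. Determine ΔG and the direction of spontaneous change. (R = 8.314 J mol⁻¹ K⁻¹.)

Qp = P(D₂)³·P(L)³·P(M) / (P(PQ)²·P(DE)) = (0.27)³·(25)³·(18) / ((0.90)²·(0.60)) = 11400
ΔG = RT ln(Qp/Kp) = (8.314 J mol⁻¹ K⁻¹)(298 K) × ln(11400/2100)
   = (2.478 kJ/mol)(1.692) = 4.19 kJ/mol
ΔG > 0, so the forward reaction is non-spontaneous (proceeds in reverse).

ΔG = 4.19 kJ/mol; the forward reaction is non-spontaneous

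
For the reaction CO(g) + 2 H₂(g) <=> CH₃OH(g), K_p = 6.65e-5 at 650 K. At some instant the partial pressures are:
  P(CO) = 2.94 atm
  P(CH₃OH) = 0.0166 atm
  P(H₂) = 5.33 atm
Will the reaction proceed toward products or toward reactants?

Q_p = P(CH₃OH) / (P(CO)·P(H₂)²) = (0.0166) / ((2.94)·(5.33)²) = 1.99e-4
Q_p = 1.99e-4 > K_p = 6.65e-5, so the reverse reaction proceeds.

toward reactants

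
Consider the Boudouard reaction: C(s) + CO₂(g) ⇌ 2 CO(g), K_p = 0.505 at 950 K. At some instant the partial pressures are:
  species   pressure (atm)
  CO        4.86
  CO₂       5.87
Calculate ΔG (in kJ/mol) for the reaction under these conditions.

ΔG = 16.4 kJ/mol

(C is a pure solid — omitted from Q_p.)
Q_p = P(CO)² / P(CO₂) = (4.86)² / (5.87) = 4.02
ΔG = RT ln(Q_p/K_p) = (8.314 J mol⁻¹ K⁻¹)(950 K) × ln(4.02/0.505)
   = (7.898 kJ/mol)(2.074) = 16.4 kJ/mol
ΔG > 0, so the forward reaction is non-spontaneous (proceeds in reverse).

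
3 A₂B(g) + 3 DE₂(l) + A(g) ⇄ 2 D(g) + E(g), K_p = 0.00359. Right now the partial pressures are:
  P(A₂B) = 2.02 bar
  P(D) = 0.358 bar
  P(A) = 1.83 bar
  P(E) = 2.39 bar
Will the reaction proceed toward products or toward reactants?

to the left

(DE₂ is a pure liquid — omitted from Q_p.)
Q_p = P(D)²·P(E) / (P(A₂B)³·P(A)) = (0.358)²·(2.39) / ((2.02)³·(1.83)) = 0.0203
Q_p = 0.0203 > K_p = 0.00359, so the reverse reaction proceeds.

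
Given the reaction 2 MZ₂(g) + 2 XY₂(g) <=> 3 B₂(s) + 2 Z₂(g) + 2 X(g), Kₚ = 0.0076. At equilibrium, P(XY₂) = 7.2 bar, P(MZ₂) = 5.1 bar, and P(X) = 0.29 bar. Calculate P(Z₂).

P(Z₂) = 11 bar

(B₂ is a pure solid — omitted from Kₚ.)
At equilibrium, Kₚ = P(Z₂)²·P(X)² / (P(MZ₂)²·P(XY₂)²) = 0.0076.
(P(Z₂))²·(0.29)² / ((5.1)²·(7.2)²) = 0.0076
P(Z₂)² = 122 ⇒ P(Z₂) = 11 bar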